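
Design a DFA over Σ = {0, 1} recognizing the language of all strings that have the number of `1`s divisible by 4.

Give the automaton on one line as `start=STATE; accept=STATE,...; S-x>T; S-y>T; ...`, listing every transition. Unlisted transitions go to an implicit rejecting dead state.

start=q0; accept=q0; q0-0>q0; q0-1>q1; q1-0>q1; q1-1>q2; q2-0>q2; q2-1>q3; q3-0>q3; q3-1>q0

The only thing that matters is how many `1`s have appeared, reduced mod 4. Use one state per residue: q0 for 0, …, q3 for 3. Reading `1` moves to the next residue; anything else stays put. q0 is accepting.
        0   1  
>* q0   q0  q1 
   q1   q1  q2 
   q2   q2  q3 
   q3   q3  q0 
(> = start, * = accepting)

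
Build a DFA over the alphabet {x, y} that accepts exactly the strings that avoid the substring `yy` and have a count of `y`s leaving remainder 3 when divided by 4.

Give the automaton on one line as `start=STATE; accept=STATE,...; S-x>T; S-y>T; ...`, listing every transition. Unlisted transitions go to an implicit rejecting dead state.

Run two small machines in parallel and take their product. One (3 states) tracks partial matches of the forbidden pattern `yy`; the other (4 states) tracks the count of `y`s modulo 4. Each combined state is a pair, one component from each; accept when both components accept. Minimizing collapses redundant product states.
9 states suffice.
        x   y  
>  s0   s0  s1 
   s1   s2  s3 
   s2   s2  s4 
   s3   s3  s3 
   s4   s5  s3 
   s5   s5  s6 
 * s6   s7  s3 
 * s7   s7  s8 
   s8   s0  s3 
(> = start, * = accepting)

start=s0; accept=s6,s7; s0-x>s0; s0-y>s1; s1-x>s2; s1-y>s3; s2-x>s2; s2-y>s4; s3-x>s3; s3-y>s3; s4-x>s5; s4-y>s3; s5-x>s5; s5-y>s6; s6-x>s7; s6-y>s3; s7-x>s7; s7-y>s8; s8-x>s0; s8-y>s3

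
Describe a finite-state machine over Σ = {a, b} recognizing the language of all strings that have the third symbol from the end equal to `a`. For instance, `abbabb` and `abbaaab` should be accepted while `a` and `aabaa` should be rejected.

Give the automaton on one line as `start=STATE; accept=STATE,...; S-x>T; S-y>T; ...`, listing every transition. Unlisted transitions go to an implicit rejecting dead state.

Because acceptance depends on a position counted from the end, the machine has to buffer the most recent 3 symbols. Make each state the string of the last up-to-3 symbols read; on input `x` shift the window left and append `x`. Accept when the buffered window has length 3 and begins with `a`.
15 states suffice.
          a    b  
>  s0     s1   s2 
   s1     s3   s4 
   s2     s5   s6 
   s3     s7   s8 
   s4     s9  s10 
   s5    s11  s12 
   s6    s13  s14 
 * s7     s7   s8 
 * s8     s9  s10 
 * s9    s11  s12 
 * s10   s13  s14 
   s11    s7   s8 
   s12    s9  s10 
   s13   s11  s12 
   s14   s13  s14 
(> = start, * = accepting)

start=s0; accept=s7,s8,s9,s10; s0-a>s1; s0-b>s2; s1-a>s3; s1-b>s4; s2-a>s5; s2-b>s6; s3-a>s7; s3-b>s8; s4-a>s9; s4-b>s10; s5-a>s11; s5-b>s12; s6-a>s13; s6-b>s14; s7-a>s7; s7-b>s8; s8-a>s9; s8-b>s10; s9-a>s11; s9-b>s12; s10-a>s13; s10-b>s14; s11-a>s7; s11-b>s8; s12-a>s9; s12-b>s10; s13-a>s11; s13-b>s12; s14-a>s13; s14-b>s14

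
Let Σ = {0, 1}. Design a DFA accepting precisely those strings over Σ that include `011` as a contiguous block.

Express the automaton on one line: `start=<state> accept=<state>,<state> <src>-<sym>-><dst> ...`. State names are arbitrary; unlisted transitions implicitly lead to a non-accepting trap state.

start=q0 accept=q3 q0-0->q1 q0-1->q0 q1-0->q1 q1-1->q2 q2-0->q1 q2-1->q3 q3-0->q3 q3-1->q3

States q0..q2 record the length of the longest prefix of `011` that matches the current input suffix. Reaching q3 means `011` has been seen, and we stay there forever. Accept from q3.
        0   1  
>  q0   q1  q0 
   q1   q1  q2 
   q2   q1  q3 
 * q3   q3  q3 
(> = start, * = accepting)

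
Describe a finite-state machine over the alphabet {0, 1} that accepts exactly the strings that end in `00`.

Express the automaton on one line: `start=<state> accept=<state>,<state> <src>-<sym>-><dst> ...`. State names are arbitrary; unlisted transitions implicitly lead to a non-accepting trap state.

Let each state record the length of the longest suffix of the input read so far that is also a prefix of `00`. S1 means the last symbol is `0`; S2 means the last 2 symbols are `00`. Accept only at S2, where the string currently ends in `00`.
3 states suffice.
        0   1  
>  S0   S1  S0 
   S1   S2  S0 
 * S2   S2  S0 
(> = start, * = accepting)

start=S0 accept=S2 S0-0->S1 S0-1->S0 S1-0->S2 S1-1->S0 S2-0->S2 S2-1->S0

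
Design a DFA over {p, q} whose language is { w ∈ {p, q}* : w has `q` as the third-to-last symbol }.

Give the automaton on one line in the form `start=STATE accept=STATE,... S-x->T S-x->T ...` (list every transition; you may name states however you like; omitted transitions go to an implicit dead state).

start=S0 accept=S11,S12,S13,S14 S0-p->S1 S0-q->S2 S1-p->S3 S1-q->S4 S2-p->S5 S2-q->S6 S3-p->S7 S3-q->S8 S4-p->S9 S4-q->S10 S5-p->S11 S5-q->S12 S6-p->S13 S6-q->S14 S7-p->S7 S7-q->S8 S8-p->S9 S8-q->S10 S9-p->S11 S9-q->S12 S10-p->S13 S10-q->S14 S11-p->S7 S11-q->S8 S12-p->S9 S12-q->S10 S13-p->S11 S13-q->S12 S14-p->S13 S14-q->S14

A DFA must remember the last 3 symbols (since which symbol is third-to-last isn't known until the input ends). Use one state per possible window of the last ≤3 symbols; accept from those whose window starts with `q`.
With 15 states:
          p    q  
>  S0     S1   S2 
   S1     S3   S4 
   S2     S5   S6 
   S3     S7   S8 
   S4     S9  S10 
   S5    S11  S12 
   S6    S13  S14 
   S7     S7   S8 
   S8     S9  S10 
   S9    S11  S12 
   S10   S13  S14 
 * S11    S7   S8 
 * S12    S9  S10 
 * S13   S11  S12 
 * S14   S13  S14 
(> = start, * = accepting)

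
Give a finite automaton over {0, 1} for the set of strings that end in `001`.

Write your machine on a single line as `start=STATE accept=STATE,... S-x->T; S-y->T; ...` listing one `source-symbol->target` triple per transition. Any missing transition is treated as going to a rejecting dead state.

start=q0; accept=q3; q0-0->q1; q0-1->q0; q1-0->q2; q1-1->q0; q2-0->q2; q2-1->q3; q3-0->q1; q3-1->q0

Let each state record the length of the longest suffix of the input read so far that is also a prefix of `001`. q1 means the last symbol is `0`; q2 means the last 2 symbols are `00`; q3 means the last 3 symbols are `001`. Accept only at q3, where the string currently ends in `001`.
        0   1  
>  q0   q1  q0 
   q1   q2  q0 
   q2   q2  q3 
 * q3   q1  q0 
(> = start, * = accepting)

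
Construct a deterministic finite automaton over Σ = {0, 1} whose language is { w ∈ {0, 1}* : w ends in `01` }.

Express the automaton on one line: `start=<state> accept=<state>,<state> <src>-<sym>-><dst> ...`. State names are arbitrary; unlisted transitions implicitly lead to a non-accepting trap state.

start=A accept=C A-0->B A-1->A B-0->B B-1->C C-0->B C-1->A

Remember how much of `01` the current input suffix matches. State A means no match yet; B means the last symbol is `0`; C means the last 2 symbols are `01`. Only C accepts. On a mismatch, fall back to the longest proper suffix that is still a prefix of `01`.
With 3 states:
       0  1 
>  A   B  A 
   B   B  C 
 * C   B  A 
(> = start, * = accepting)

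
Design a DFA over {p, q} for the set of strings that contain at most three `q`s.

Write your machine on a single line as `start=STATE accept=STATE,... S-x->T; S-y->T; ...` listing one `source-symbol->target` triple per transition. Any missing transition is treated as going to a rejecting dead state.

start=A; accept=A,B,C,D; A-p->A; A-q->B; B-p->B; B-q->C; C-p->C; C-q->D; D-p->D; D-q->E; E-p->E; E-q->E

Count `q`s, saturating at 4: states A through D mean 0 through 3 `q`s seen; E means more than 3. Each `q` increments (capped at E); other symbols loop. Accept from {A, B, C, D}.
A 5-state machine:
       p  q 
>* A   A  B 
 * B   B  C 
 * C   C  D 
 * D   D  E 
   E   E  E 
(> = start, * = accepting)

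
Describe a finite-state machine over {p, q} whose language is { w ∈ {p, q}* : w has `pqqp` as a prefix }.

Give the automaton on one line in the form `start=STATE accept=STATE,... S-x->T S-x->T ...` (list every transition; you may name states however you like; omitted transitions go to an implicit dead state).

start=A accept=E A-p->B A-q->F B-p->F B-q->C C-p->F C-q->D D-p->E D-q->F E-p->E E-q->E F-p->F F-q->F

Walk along `pqqp` while the input agrees: from A take `p` to B, and so on. Any deviation drops to the rejecting sink F. Once E is reached the prefix is confirmed and every continuation is accepted.
       p  q 
>  A   B  F 
   B   F  C 
   C   F  D 
   D   E  F 
 * E   E  E 
   F   F  F 
(> = start, * = accepting)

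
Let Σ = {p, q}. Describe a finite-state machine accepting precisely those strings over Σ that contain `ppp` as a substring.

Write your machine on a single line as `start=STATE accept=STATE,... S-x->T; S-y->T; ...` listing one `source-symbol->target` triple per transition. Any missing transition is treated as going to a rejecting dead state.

Track how much of `ppp` has been matched so far: state s0 is no progress, s3 is the absorbing accept state reached once `ppp` has occurred. Intermediate states record partial matches; on a mismatch, fall back to the longest reusable overlap.
        p   q  
>  s0   s1  s0 
   s1   s2  s0 
   s2   s3  s0 
 * s3   s3  s3 
(> = start, * = accepting)

start=s0; accept=s3; s0-p->s1; s0-q->s0; s1-p->s2; s1-q->s0; s2-p->s3; s2-q->s0; s3-p->s3; s3-q->s3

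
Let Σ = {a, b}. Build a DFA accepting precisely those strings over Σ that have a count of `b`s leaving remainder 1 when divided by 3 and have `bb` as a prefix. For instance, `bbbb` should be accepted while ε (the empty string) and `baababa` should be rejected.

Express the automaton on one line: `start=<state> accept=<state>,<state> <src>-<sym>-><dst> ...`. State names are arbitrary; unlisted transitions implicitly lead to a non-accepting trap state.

Run two small machines in parallel and take their product. One (3 states) tracks the count of `b`s modulo 3; the other (4 states) tracks whether the input so far still matches the prefix `bb`. Each combined state is a pair, one component from each; accept when both components accept.
8 states suffice.
        a   b  
>  S0   S1  S2 
   S1   S1  S3 
   S2   S3  S4 
   S3   S3  S5 
   S4   S4  S6 
   S5   S5  S1 
   S6   S6  S7 
 * S7   S7  S4 
(> = start, * = accepting)

start=S0 accept=S7 S0-a->S1 S0-b->S2 S1-a->S1 S1-b->S3 S2-a->S3 S2-b->S4 S3-a->S3 S3-b->S5 S4-a->S4 S4-b->S6 S5-a->S5 S5-b->S1 S6-a->S6 S6-b->S7 S7-a->S7 S7-b->S4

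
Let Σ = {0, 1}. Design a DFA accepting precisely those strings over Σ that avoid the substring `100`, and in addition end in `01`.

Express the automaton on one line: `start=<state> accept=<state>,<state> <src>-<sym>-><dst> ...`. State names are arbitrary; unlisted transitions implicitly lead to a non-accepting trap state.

start=q0 accept=q3 q0-0->q1 q0-1->q2 q1-0->q1 q1-1->q3 q2-0->q4 q2-1->q2 q3-0->q4 q3-1->q2 q4-0->q5 q4-1->q3 q5-0->q5 q5-1->q6 q6-0->q5 q6-1->q7 q7-0->q5 q7-1->q7

Build one automaton per condition and run them in lockstep. One (4 states) tracks partial matches of the forbidden pattern `100`; the other (3 states) tracks how much of the suffix `01` has currently been matched. Each combined state is a pair, one component from each; accept when both components accept.
        0   1  
>  q0   q1  q2 
   q1   q1  q3 
   q2   q4  q2 
 * q3   q4  q2 
   q4   q5  q3 
   q5   q5  q6 
   q6   q5  q7 
   q7   q5  q7 
(> = start, * = accepting)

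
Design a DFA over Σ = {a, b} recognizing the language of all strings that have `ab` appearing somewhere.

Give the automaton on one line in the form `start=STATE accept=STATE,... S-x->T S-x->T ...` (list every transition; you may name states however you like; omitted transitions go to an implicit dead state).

start=s0 accept=s2 s0-a->s1 s0-b->s0 s1-a->s1 s1-b->s2 s2-a->s2 s2-b->s2

States s0..s1 record the length of the longest prefix of `ab` that matches the current input suffix. Reaching s2 means `ab` has been seen, and we stay there forever. Accept from s2.
        a   b  
>  s0   s1  s0 
   s1   s1  s2 
 * s2   s2  s2 
(> = start, * = accepting)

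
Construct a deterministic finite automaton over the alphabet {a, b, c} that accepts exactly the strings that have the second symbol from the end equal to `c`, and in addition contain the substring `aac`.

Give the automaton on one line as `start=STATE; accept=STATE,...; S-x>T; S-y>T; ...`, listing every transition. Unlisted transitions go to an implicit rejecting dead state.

start=s0; accept=s14,s15,s16; s0-a>s1; s0-b>s2; s0-c>s3; s1-a>s4; s1-b>s5; s1-c>s6; s2-a>s7; s2-b>s8; s2-c>s9; s3-a>s10; s3-b>s11; s3-c>s12; s4-a>s4; s4-b>s5; s4-c>s13; s5-a>s7; s5-b>s8; s5-c>s9; s6-a>s10; s6-b>s11; s6-c>s12; s7-a>s4; s7-b>s5; s7-c>s6; s8-a>s7; s8-b>s8; s8-c>s9; s9-a>s10; s9-b>s11; s9-c>s12; s10-a>s4; s10-b>s5; s10-c>s6; s11-a>s7; s11-b>s8; s11-c>s9; s12-a>s10; s12-b>s11; s12-c>s12; s13-a>s14; s13-b>s15; s13-c>s16; s14-a>s17; s14-b>s18; s14-c>s13; s15-a>s19; s15-b>s20; s15-c>s21; s16-a>s14; s16-b>s15; s16-c>s16; s17-a>s17; s17-b>s18; s17-c>s13; s18-a>s19; s18-b>s20; s18-c>s21; s19-a>s17; s19-b>s18; s19-c>s13; s20-a>s19; s20-b>s20; s20-c>s21; s21-a>s14; s21-b>s15; s21-c>s16

Build one automaton per condition and run them in lockstep. The first has 13 states tracking the last 2 symbols read; the second has 4 states tracking whether and how much of `aac` has been seen. A product state is a pair (one from each), accepting exactly when both do.
With 22 states:
          a    b    c  
>  s0     s1   s2   s3 
   s1     s4   s5   s6 
   s2     s7   s8   s9 
   s3    s10  s11  s12 
   s4     s4   s5  s13 
   s5     s7   s8   s9 
   s6    s10  s11  s12 
   s7     s4   s5   s6 
   s8     s7   s8   s9 
   s9    s10  s11  s12 
   s10    s4   s5   s6 
   s11    s7   s8   s9 
   s12   s10  s11  s12 
   s13   s14  s15  s16 
 * s14   s17  s18  s13 
 * s15   s19  s20  s21 
 * s16   s14  s15  s16 
   s17   s17  s18  s13 
   s18   s19  s20  s21 
   s19   s17  s18  s13 
   s20   s19  s20  s21 
   s21   s14  s15  s16 
(> = start, * = accepting)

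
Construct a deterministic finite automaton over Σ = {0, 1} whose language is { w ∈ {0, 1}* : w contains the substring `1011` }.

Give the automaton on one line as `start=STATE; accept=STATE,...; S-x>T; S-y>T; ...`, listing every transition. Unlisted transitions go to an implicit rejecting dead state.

States s0..s3 record the length of the longest prefix of `1011` that matches the current input suffix. Reaching s4 means `1011` has been seen, and we stay there forever. Accept from s4.
With 5 states:
        0   1  
>  s0   s0  s1 
   s1   s2  s1 
   s2   s0  s3 
   s3   s2  s4 
 * s4   s4  s4 
(> = start, * = accepting)

start=s0; accept=s4; s0-0>s0; s0-1>s1; s1-0>s2; s1-1>s1; s2-0>s0; s2-1>s3; s3-0>s2; s3-1>s4; s4-0>s4; s4-1>s4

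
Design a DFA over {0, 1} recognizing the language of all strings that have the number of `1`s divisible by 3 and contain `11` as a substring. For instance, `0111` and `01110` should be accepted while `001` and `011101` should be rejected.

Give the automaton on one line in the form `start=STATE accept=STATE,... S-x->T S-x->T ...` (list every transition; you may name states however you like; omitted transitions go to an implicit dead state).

start=s0 accept=s5 s0-0->s0 s0-1->s1 s1-0->s2 s1-1->s3 s2-0->s2 s2-1->s4 s3-0->s3 s3-1->s5 s4-0->s6 s4-1->s5 s5-0->s5 s5-1->s7 s6-0->s6 s6-1->s8 s7-0->s7 s7-1->s3 s8-0->s0 s8-1->s7

Run two small machines in parallel and take their product. One (3 states) tracks the count of `1`s modulo 3; the other (3 states) tracks whether and how much of `11` has been seen. Each combined state is a pair, one component from each; accept when both components accept.
A 9-state machine:
        0   1  
>  s0   s0  s1 
   s1   s2  s3 
   s2   s2  s4 
   s3   s3  s5 
   s4   s6  s5 
 * s5   s5  s7 
   s6   s6  s8 
   s7   s7  s3 
   s8   s0  s7 
(> = start, * = accepting)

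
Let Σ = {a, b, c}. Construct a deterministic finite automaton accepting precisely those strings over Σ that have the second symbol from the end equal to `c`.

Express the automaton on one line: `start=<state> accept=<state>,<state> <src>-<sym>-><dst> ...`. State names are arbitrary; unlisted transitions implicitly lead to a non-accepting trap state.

A DFA must remember the last 2 symbols (since which symbol is second-to-last isn't known until the input ends). Use one state per possible window of the last ≤2 symbols; accept from those whose window starts with `c`.
          a    b    c  
>  S0     S1   S2   S3 
   S1     S4   S5   S6 
   S2     S7   S8   S9 
   S3    S10  S11  S12 
   S4     S4   S5   S6 
   S5     S7   S8   S9 
   S6    S10  S11  S12 
   S7     S4   S5   S6 
   S8     S7   S8   S9 
   S9    S10  S11  S12 
 * S10    S4   S5   S6 
 * S11    S7   S8   S9 
 * S12   S10  S11  S12 
(> = start, * = accepting)

start=S0 accept=S10,S11,S12 S0-a->S1 S0-b->S2 S0-c->S3 S1-a->S4 S1-b->S5 S1-c->S6 S2-a->S7 S2-b->S8 S2-c->S9 S3-a->S10 S3-b->S11 S3-c->S12 S4-a->S4 S4-b->S5 S4-c->S6 S5-a->S7 S5-b->S8 S5-c->S9 S6-a->S10 S6-b->S11 S6-c->S12 S7-a->S4 S7-b->S5 S7-c->S6 S8-a->S7 S8-b->S8 S8-c->S9 S9-a->S10 S9-b->S11 S9-c->S12 S10-a->S4 S10-b->S5 S10-c->S6 S11-a->S7 S11-b->S8 S11-c->S9 S12-a->S10 S12-b->S11 S12-c->S12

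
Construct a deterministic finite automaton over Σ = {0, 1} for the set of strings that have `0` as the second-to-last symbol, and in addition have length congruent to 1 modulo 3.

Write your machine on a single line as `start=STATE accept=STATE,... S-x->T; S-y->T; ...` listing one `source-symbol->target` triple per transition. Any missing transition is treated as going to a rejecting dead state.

Run two small machines in parallel and take their product. The first has 7 states tracking the last 2 symbols read; the second has 3 states tracking the input length modulo 3. A product state is a pair (one from each), accepting exactly when both do. After merging equivalent states the machine shrinks.
        0   1  
>  q0   q1  q1 
   q1   q2  q2 
   q2   q3  q0 
   q3   q4  q4 
 * q4   q2  q2 
(> = start, * = accepting)

start=q0; accept=q4; q0-0->q1; q0-1->q1; q1-0->q2; q1-1->q2; q2-0->q3; q2-1->q0; q3-0->q4; q3-1->q4; q4-0->q2; q4-1->q2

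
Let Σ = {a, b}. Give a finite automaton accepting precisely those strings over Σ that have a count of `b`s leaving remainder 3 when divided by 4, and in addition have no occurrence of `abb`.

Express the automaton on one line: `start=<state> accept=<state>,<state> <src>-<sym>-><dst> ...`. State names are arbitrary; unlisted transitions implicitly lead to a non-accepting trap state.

Handle the two conditions separately and then intersect. The first has 4 states tracking the count of `b`s modulo 4; the second has 4 states tracking partial matches of the forbidden pattern `abb`. A product state is a pair (one from each), accepting exactly when both do.
16 states suffice.
          a    b  
>  q0     q1   q2 
   q1     q1   q3 
   q2     q4   q5 
   q3     q4   q6 
   q4     q4   q7 
   q5     q8   q9 
   q6     q6  q10 
   q7     q8  q10 
   q8     q8  q11 
 * q9    q12   q0 
   q10   q10  q13 
 * q11   q12  q13 
 * q12   q12  q14 
   q13   q13  q15 
   q14    q1  q15 
   q15   q15   q6 
(> = start, * = accepting)

start=q0 accept=q9,q11,q12 q0-a->q1 q0-b->q2 q1-a->q1 q1-b->q3 q2-a->q4 q2-b->q5 q3-a->q4 q3-b->q6 q4-a->q4 q4-b->q7 q5-a->q8 q5-b->q9 q6-a->q6 q6-b->q10 q7-a->q8 q7-b->q10 q8-a->q8 q8-b->q11 q9-a->q12 q9-b->q0 q10-a->q10 q10-b->q13 q11-a->q12 q11-b->q13 q12-a->q12 q12-b->q14 q13-a->q13 q13-b->q15 q14-a->q1 q14-b->q15 q15-a->q15 q15-b->q6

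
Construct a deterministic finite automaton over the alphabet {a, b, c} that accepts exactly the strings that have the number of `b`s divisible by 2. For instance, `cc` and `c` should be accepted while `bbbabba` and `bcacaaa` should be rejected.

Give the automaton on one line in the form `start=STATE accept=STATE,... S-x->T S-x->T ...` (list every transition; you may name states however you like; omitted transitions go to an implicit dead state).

Keep the running count of `b`s modulo 2: each `b` advances along the cycle s0 → s1 → s0 while other symbols loop. Accept at s0.
With 2 states:
        a   b   c  
>* s0   s0  s1  s0 
   s1   s1  s0  s1 
(> = start, * = accepting)

start=s0 accept=s0 s0-a->s0 s0-b->s1 s0-c->s0 s1-a->s1 s1-b->s0 s1-c->s1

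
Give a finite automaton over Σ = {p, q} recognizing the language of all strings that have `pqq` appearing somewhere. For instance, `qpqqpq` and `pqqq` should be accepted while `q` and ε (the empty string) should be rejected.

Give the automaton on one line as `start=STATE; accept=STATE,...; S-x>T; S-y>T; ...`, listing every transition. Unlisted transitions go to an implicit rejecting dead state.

Track how much of `pqq` has been matched so far: state s0 is no progress, s3 is the absorbing accept state reached once `pqq` has occurred. Intermediate states record partial matches; on a mismatch, fall back to the longest reusable overlap.
4 states suffice.
        p   q  
>  s0   s1  s0 
   s1   s1  s2 
   s2   s1  s3 
 * s3   s3  s3 
(> = start, * = accepting)

start=s0; accept=s3; s0-p>s1; s0-q>s0; s1-p>s1; s1-q>s2; s2-p>s1; s2-q>s3; s3-p>s3; s3-q>s3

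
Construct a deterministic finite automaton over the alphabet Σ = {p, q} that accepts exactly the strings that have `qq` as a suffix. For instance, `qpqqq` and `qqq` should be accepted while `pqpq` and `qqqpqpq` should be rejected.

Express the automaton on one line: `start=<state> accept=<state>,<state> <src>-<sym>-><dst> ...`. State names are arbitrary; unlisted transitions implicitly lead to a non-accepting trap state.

start=s0 accept=s2 s0-p->s0 s0-q->s1 s1-p->s0 s1-q->s2 s2-p->s0 s2-q->s2

Let each state record the length of the longest suffix of the input read so far that is also a prefix of `qq`. s1 means the last symbol is `q`; s2 means the last 2 symbols are `qq`. Accept only at s2, where the string currently ends in `qq`.
3 states suffice.
        p   q  
>  s0   s0  s1 
   s1   s0  s2 
 * s2   s0  s2 
(> = start, * = accepting)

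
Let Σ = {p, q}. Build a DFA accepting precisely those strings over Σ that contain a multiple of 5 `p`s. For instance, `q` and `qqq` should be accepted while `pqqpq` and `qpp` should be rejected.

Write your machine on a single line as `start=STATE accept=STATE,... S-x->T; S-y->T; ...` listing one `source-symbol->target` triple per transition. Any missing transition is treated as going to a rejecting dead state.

start=A; accept=A; A-p->B; A-q->A; B-p->C; B-q->B; C-p->D; C-q->C; D-p->E; D-q->D; E-p->A; E-q->E

The only thing that matters is how many `p`s have appeared, reduced mod 5. Use one state per residue: A for 0, …, E for 4. Reading `p` moves to the next residue; anything else stays put. A is accepting.
With 5 states:
       p  q 
>* A   B  A 
   B   C  B 
   C   D  C 
   D   E  D 
   E   A  E 
(> = start, * = accepting)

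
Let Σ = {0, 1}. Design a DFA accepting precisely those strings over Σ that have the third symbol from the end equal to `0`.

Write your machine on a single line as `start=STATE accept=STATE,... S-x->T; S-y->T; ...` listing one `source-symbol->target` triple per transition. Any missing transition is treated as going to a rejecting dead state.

A DFA must remember the last 3 symbols (since which symbol is third-to-last isn't known until the input ends). Use one state per possible window of the last ≤3 symbols; accept from those whose window starts with `0`.
With 15 states:
          0    1  
>  q0     q1   q2 
   q1     q3   q4 
   q2     q5   q6 
   q3     q7   q8 
   q4     q9  q10 
   q5    q11  q12 
   q6    q13  q14 
 * q7     q7   q8 
 * q8     q9  q10 
 * q9    q11  q12 
 * q10   q13  q14 
   q11    q7   q8 
   q12    q9  q10 
   q13   q11  q12 
   q14   q13  q14 
(> = start, * = accepting)

start=q0; accept=q7,q8,q9,q10; q0-0->q1; q0-1->q2; q1-0->q3; q1-1->q4; q2-0->q5; q2-1->q6; q3-0->q7; q3-1->q8; q4-0->q9; q4-1->q10; q5-0->q11; q5-1->q12; q6-0->q13; q6-1->q14; q7-0->q7; q7-1->q8; q8-0->q9; q8-1->q10; q9-0->q11; q9-1->q12; q10-0->q13; q10-1->q14; q11-0->q7; q11-1->q8; q12-0->q9; q12-1->q10; q13-0->q11; q13-1->q12; q14-0->q13; q14-1->q14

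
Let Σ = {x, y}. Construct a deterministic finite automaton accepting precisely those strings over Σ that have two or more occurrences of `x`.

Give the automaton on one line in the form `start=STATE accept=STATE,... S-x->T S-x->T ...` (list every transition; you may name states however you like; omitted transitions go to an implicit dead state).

start=q0 accept=q2,q3 q0-x->q1 q0-y->q0 q1-x->q2 q1-y->q1 q2-x->q3 q2-y->q2 q3-x->q3 q3-y->q3

Count `x`s, saturating at 3: states q0 through q2 mean 0 through 2 `x`s seen; q3 means more than 2. Each `x` increments (capped at q3); other symbols loop. Accept from {q2, q3}.
With 4 states:
        x   y  
>  q0   q1  q0 
   q1   q2  q1 
 * q2   q3  q2 
 * q3   q3  q3 
(> = start, * = accepting)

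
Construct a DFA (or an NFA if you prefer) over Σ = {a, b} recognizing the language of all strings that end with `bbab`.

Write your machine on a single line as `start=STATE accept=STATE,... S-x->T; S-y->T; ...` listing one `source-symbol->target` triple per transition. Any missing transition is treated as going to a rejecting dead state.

Let each state record the length of the longest suffix of the input read so far that is also a prefix of `bbab`. S1 means the last symbol is `b`; S2 means the last 2 symbols are `bb`; S3 means the last 3 symbols are `bba`; S4 means the last 4 symbols are `bbab`. Accept only at S4, where the string currently ends in `bbab`.
With 5 states:
        a   b  
>  S0   S0  S1 
   S1   S0  S2 
   S2   S3  S2 
   S3   S0  S4 
 * S4   S0  S2 
(> = start, * = accepting)

start=S0; accept=S4; S0-a->S0; S0-b->S1; S1-a->S0; S1-b->S2; S2-a->S3; S2-b->S2; S3-a->S0; S3-b->S4; S4-a->S0; S4-b->S2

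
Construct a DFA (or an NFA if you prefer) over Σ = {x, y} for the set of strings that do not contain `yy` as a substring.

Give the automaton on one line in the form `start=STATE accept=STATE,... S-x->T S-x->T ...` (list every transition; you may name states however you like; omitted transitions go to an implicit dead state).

start=A accept=A,B A-x->A A-y->B B-x->A B-y->C C-x->C C-y->C

This is the complement of 'contains `yy`'. Use the same substring-matching states — A through C holding how much of `yy` has just been matched — but flip the accepting set: everything except the trap C accepts.
A 3-state machine:
       x  y 
>* A   A  B 
 * B   A  C 
   C   C  C 
(> = start, * = accepting)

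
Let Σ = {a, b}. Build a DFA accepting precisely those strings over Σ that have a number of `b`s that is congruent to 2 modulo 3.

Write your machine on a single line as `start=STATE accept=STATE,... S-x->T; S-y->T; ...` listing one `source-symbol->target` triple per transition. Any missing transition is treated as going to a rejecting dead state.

The only thing that matters is how many `b`s have appeared, reduced mod 3. Use one state per residue: S0 for 0, …, S2 for 2. Reading `b` moves to the next residue; anything else stays put. S2 is accepting.
3 states suffice.
        a   b  
>  S0   S0  S1 
   S1   S1  S2 
 * S2   S2  S0 
(> = start, * = accepting)

start=S0; accept=S2; S0-a->S0; S0-b->S1; S1-a->S1; S1-b->S2; S2-a->S2; S2-b->S0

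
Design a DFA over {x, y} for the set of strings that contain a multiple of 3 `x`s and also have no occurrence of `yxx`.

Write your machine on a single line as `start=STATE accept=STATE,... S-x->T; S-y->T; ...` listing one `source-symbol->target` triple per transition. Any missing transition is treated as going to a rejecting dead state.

start=q0; accept=q0,q2,q9; q0-x->q1; q0-y->q2; q1-x->q3; q1-y->q4; q2-x->q5; q2-y->q2; q3-x->q0; q3-y->q6; q4-x->q7; q4-y->q4; q5-x->q8; q5-y->q4; q6-x->q9; q6-y->q6; q7-x->q10; q7-y->q6; q8-x->q10; q8-y->q8; q9-x->q11; q9-y->q2; q10-x->q11; q10-y->q10; q11-x->q8; q11-y->q11

Handle the two conditions separately and then intersect. The first has 3 states tracking the count of `x`s modulo 3; the second has 4 states tracking partial matches of the forbidden pattern `yxx`. A product state is a pair (one from each), accepting exactly when both do.
          x    y  
>* q0     q1   q2 
   q1     q3   q4 
 * q2     q5   q2 
   q3     q0   q6 
   q4     q7   q4 
   q5     q8   q4 
   q6     q9   q6 
   q7    q10   q6 
   q8    q10   q8 
 * q9    q11   q2 
   q10   q11  q10 
   q11    q8  q11 
(> = start, * = accepting)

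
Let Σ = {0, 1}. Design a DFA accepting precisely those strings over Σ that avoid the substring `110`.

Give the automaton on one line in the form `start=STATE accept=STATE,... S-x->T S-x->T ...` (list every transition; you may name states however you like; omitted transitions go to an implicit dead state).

start=A accept=A,B,C A-0->A A-1->B B-0->A B-1->C C-0->D C-1->C D-0->D D-1->D

This is the complement of 'contains `110`'. Use the same substring-matching states — A through D holding how much of `110` has just been matched — but flip the accepting set: everything except the trap D accepts.
A 4-state machine:
       0  1 
>* A   A  B 
 * B   A  C 
 * C   D  C 
   D   D  D 
(> = start, * = accepting)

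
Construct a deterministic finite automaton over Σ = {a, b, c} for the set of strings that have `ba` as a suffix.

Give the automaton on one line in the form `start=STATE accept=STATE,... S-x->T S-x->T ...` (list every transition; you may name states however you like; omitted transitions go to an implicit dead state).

Let each state record the length of the longest suffix of the input read so far that is also a prefix of `ba`. q1 means the last symbol is `b`; q2 means the last 2 symbols are `ba`. Accept only at q2, where the string currently ends in `ba`.
With 3 states:
        a   b   c  
>  q0   q0  q1  q0 
   q1   q2  q1  q0 
 * q2   q0  q1  q0 
(> = start, * = accepting)

start=q0 accept=q2 q0-a->q0 q0-b->q1 q0-c->q0 q1-a->q2 q1-b->q1 q1-c->q0 q2-a->q0 q2-b->q1 q2-c->q0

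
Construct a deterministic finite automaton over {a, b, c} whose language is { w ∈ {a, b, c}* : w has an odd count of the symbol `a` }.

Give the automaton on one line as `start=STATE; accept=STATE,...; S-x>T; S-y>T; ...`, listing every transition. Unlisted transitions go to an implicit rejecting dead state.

Keep the running count of `a`s modulo 2: each `a` advances along the cycle s0 → s1 → s0 while other symbols loop. Accept at s1.
With 2 states:
        a   b   c  
>  s0   s1  s0  s0 
 * s1   s0  s1  s1 
(> = start, * = accepting)

start=s0; accept=s1; s0-a>s1; s0-b>s0; s0-c>s0; s1-a>s0; s1-b>s1; s1-c>s1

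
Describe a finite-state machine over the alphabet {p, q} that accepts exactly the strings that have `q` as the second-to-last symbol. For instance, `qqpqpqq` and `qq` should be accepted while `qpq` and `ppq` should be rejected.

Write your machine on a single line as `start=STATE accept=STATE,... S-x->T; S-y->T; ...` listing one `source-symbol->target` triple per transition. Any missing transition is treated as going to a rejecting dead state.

Because acceptance depends on a position counted from the end, the machine has to buffer the most recent 2 symbols. Make each state the string of the last up-to-2 symbols read; on input `x` shift the window left and append `x`. Accept when the buffered window has length 2 and begins with `q`.
7 states suffice.
       p  q 
>  A   B  C 
   B   D  E 
   C   F  G 
   D   D  E 
   E   F  G 
 * F   D  E 
 * G   F  G 
(> = start, * = accepting)

start=A; accept=F,G; A-p->B; A-q->C; B-p->D; B-q->E; C-p->F; C-q->G; D-p->D; D-q->E; E-p->F; E-q->G; F-p->D; F-q->E; G-p->F; G-q->G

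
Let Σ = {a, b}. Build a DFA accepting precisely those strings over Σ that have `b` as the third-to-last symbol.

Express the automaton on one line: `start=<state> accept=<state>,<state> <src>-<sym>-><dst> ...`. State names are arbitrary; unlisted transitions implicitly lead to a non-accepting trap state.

Because acceptance depends on a position counted from the end, the machine has to buffer the most recent 3 symbols. Make each state the string of the last up-to-3 symbols read; on input `x` shift the window left and append `x`. Accept when the buffered window has length 3 and begins with `b`.
15 states suffice.
          a    b  
>  q0     q1   q2 
   q1     q3   q4 
   q2     q5   q6 
   q3     q7   q8 
   q4     q9  q10 
   q5    q11  q12 
   q6    q13  q14 
   q7     q7   q8 
   q8     q9  q10 
   q9    q11  q12 
   q10   q13  q14 
 * q11    q7   q8 
 * q12    q9  q10 
 * q13   q11  q12 
 * q14   q13  q14 
(> = start, * = accepting)

start=q0 accept=q11,q12,q13,q14 q0-a->q1 q0-b->q2 q1-a->q3 q1-b->q4 q2-a->q5 q2-b->q6 q3-a->q7 q3-b->q8 q4-a->q9 q4-b->q10 q5-a->q11 q5-b->q12 q6-a->q13 q6-b->q14 q7-a->q7 q7-b->q8 q8-a->q9 q8-b->q10 q9-a->q11 q9-b->q12 q10-a->q13 q10-b->q14 q11-a->q7 q11-b->q8 q12-a->q9 q12-b->q10 q13-a->q11 q13-b->q12 q14-a->q13 q14-b->q14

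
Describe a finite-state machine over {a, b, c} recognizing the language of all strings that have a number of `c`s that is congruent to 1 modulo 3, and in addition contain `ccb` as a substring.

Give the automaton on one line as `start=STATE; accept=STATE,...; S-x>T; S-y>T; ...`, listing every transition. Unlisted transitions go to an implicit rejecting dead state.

Build one automaton per condition and run them in lockstep. One (3 states) tracks the count of `c`s modulo 3; the other (4 states) tracks whether and how much of `ccb` has been seen. Each combined state is a pair, one component from each; accept when both components accept.
12 states suffice.
          a    b    c  
>  q0     q0   q0   q1 
   q1     q2   q2   q3 
   q2     q2   q2   q4 
   q3     q5   q6   q7 
   q4     q5   q5   q7 
   q5     q5   q5   q8 
   q6     q6   q6   q9 
   q7     q0   q9  q10 
   q8     q0   q0  q10 
   q9     q9   q9  q11 
   q10    q2  q11   q3 
 * q11   q11  q11   q6 
(> = start, * = accepting)

start=q0; accept=q11; q0-a>q0; q0-b>q0; q0-c>q1; q1-a>q2; q1-b>q2; q1-c>q3; q2-a>q2; q2-b>q2; q2-c>q4; q3-a>q5; q3-b>q6; q3-c>q7; q4-a>q5; q4-b>q5; q4-c>q7; q5-a>q5; q5-b>q5; q5-c>q8; q6-a>q6; q6-b>q6; q6-c>q9; q7-a>q0; q7-b>q9; q7-c>q10; q8-a>q0; q8-b>q0; q8-c>q10; q9-a>q9; q9-b>q9; q9-c>q11; q10-a>q2; q10-b>q11; q10-c>q3; q11-a>q11; q11-b>q11; q11-c>q6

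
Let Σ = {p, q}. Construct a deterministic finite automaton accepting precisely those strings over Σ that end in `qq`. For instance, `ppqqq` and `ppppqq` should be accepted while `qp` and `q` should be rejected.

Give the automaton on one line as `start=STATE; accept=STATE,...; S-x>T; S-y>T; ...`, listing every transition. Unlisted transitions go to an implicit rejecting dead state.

start=A; accept=C; A-p>A; A-q>B; B-p>A; B-q>C; C-p>A; C-q>C

Remember how much of `qq` the current input suffix matches. State A means no match yet; B means the last symbol is `q`; C means the last 2 symbols are `qq`. Only C accepts. On a mismatch, fall back to the longest proper suffix that is still a prefix of `qq`.
3 states suffice.
       p  q 
>  A   A  B 
   B   A  C 
 * C   A  C 
(> = start, * = accepting)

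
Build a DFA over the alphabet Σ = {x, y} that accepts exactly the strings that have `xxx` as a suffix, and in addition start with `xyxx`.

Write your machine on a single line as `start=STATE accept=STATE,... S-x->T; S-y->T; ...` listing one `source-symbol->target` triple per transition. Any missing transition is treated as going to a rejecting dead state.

Run two small machines in parallel and take their product. One (4 states) tracks how much of the suffix `xxx` has currently been matched; the other (6 states) tracks whether the input so far still matches the prefix `xyxx`. Each combined state is a pair, one component from each; accept when both components accept. Equivalent product states are then merged.
9 states suffice.
       x  y 
>  A   B  C 
   B   C  D 
   C   C  C 
   D   E  C 
   E   F  C 
   F   G  H 
 * G   G  H 
   H   I  H 
   I   F  H 
(> = start, * = accepting)

start=A; accept=G; A-x->B; A-y->C; B-x->C; B-y->D; C-x->C; C-y->C; D-x->E; D-y->C; E-x->F; E-y->C; F-x->G; F-y->H; G-x->G; G-y->H; H-x->I; H-y->H; I-x->F; I-y->H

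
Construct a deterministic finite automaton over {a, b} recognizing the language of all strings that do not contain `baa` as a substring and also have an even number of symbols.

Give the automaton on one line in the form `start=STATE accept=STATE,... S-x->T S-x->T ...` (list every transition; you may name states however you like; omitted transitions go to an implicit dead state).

Build one automaton per condition and run them in lockstep. The first has 4 states tracking partial matches of the forbidden pattern `baa`; the second has 2 states tracking the input length modulo 2. A product state is a pair (one from each), accepting exactly when both do.
8 states suffice.
        a   b  
>* q0   q1  q2 
   q1   q0  q3 
   q2   q4  q3 
 * q3   q5  q2 
 * q4   q6  q2 
   q5   q7  q3 
   q6   q7  q7 
   q7   q6  q6 
(> = start, * = accepting)

start=q0 accept=q0,q3,q4 q0-a->q1 q0-b->q2 q1-a->q0 q1-b->q3 q2-a->q4 q2-b->q3 q3-a->q5 q3-b->q2 q4-a->q6 q4-b->q2 q5-a->q7 q5-b->q3 q6-a->q7 q6-b->q7 q7-a->q6 q7-b->q6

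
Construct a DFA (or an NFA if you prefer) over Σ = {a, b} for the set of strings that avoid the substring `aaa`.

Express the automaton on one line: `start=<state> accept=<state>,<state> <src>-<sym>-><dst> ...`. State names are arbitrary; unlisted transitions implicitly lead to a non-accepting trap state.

This is the complement of 'contains `aaa`'. Use the same substring-matching states — q0 through q3 holding how much of `aaa` has just been matched — but flip the accepting set: everything except the trap q3 accepts.
        a   b  
>* q0   q1  q0 
 * q1   q2  q0 
 * q2   q3  q0 
   q3   q3  q3 
(> = start, * = accepting)

start=q0 accept=q0,q1,q2 q0-a->q1 q0-b->q0 q1-a->q2 q1-b->q0 q2-a->q3 q2-b->q0 q3-a->q3 q3-b->q3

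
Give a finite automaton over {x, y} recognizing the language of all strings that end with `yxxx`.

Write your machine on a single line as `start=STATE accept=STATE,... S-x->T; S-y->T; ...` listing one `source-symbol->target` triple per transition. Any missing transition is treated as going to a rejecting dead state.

start=A; accept=E; A-x->A; A-y->B; B-x->C; B-y->B; C-x->D; C-y->B; D-x->E; D-y->B; E-x->A; E-y->B

Let each state record the length of the longest suffix of the input read so far that is also a prefix of `yxxx`. B means the last symbol is `y`; C means the last 2 symbols are `yx`; D means the last 3 symbols are `yxx`; E means the last 4 symbols are `yxxx`. Accept only at E, where the string currently ends in `yxxx`.
A 5-state machine:
       x  y 
>  A   A  B 
   B   C  B 
   C   D  B 
   D   E  B 
 * E   A  B 
(> = start, * = accepting)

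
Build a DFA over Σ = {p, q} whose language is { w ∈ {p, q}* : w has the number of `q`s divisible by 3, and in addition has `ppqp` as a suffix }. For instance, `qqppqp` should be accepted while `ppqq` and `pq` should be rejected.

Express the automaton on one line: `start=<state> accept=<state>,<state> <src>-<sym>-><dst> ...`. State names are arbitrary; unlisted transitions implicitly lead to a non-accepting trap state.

start=A accept=O A-p->B A-q->C B-p->D B-q->C C-p->E C-q->F D-p->D D-q->G E-p->H E-q->F F-p->I F-q->A G-p->J G-q->F H-p->H H-q->K I-p->L I-q->A J-p->H J-q->F K-p->M K-q->A L-p->L L-q->N M-p->L M-q->A N-p->O N-q->C O-p->D O-q->C

Build one automaton per condition and run them in lockstep. The first has 3 states tracking the count of `q`s modulo 3; the second has 5 states tracking how much of the suffix `ppqp` has currently been matched. A product state is a pair (one from each), accepting exactly when both do.
       p  q 
>  A   B  C 
   B   D  C 
   C   E  F 
   D   D  G 
   E   H  F 
   F   I  A 
   G   J  F 
   H   H  K 
   I   L  A 
   J   H  F 
   K   M  A 
   L   L  N 
   M   L  A 
   N   O  C 
 * O   D  C 
(> = start, * = accepting)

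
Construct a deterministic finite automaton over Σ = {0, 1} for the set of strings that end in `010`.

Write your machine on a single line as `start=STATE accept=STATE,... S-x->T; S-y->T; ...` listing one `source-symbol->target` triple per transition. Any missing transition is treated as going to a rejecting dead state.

start=A; accept=D; A-0->B; A-1->A; B-0->B; B-1->C; C-0->D; C-1->A; D-0->B; D-1->C

Let each state record the length of the longest suffix of the input read so far that is also a prefix of `010`. B means the last symbol is `0`; C means the last 2 symbols are `01`; D means the last 3 symbols are `010`. Accept only at D, where the string currently ends in `010`.
4 states suffice.
       0  1 
>  A   B  A 
   B   B  C 
   C   D  A 
 * D   B  C 
(> = start, * = accepting)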